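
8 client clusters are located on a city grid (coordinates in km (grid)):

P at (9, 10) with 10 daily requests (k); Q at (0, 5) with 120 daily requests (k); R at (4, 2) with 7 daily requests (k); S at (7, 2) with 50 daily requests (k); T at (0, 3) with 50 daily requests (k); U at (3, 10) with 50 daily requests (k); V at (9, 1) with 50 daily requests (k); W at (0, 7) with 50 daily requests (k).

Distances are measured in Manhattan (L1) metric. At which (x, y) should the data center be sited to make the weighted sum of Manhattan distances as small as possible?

(0, 5)

Manhattan distance separates: Σwᵢ(|x−xᵢ|+|y−yᵢ|) = Σwᵢ|x−xᵢ| + Σwᵢ|y−yᵢ|, so x and y are optimised independently as 1-D weighted medians.
Total weight W = 387; half = 193.5.
x-coordinate, sorted with cumulative weight:
  x=0 (Q, w=120) cum 120
  x=0 (T, w=50) cum 170
  x=0 (W, w=50) cum 220  ← median
  x=3 (U, w=50) cum 270
  x=4 (R, w=7) cum 277
  x=7 (S, w=50) cum 327
  x=9 (P, w=10) cum 337
  x=9 (V, w=50) cum 387
⇒ x* = 0
y-coordinate, sorted with cumulative weight:
  y=1 (V, w=50) cum 50
  y=2 (R, w=7) cum 57
  y=2 (S, w=50) cum 107
  y=3 (T, w=50) cum 157
  y=5 (Q, w=120) cum 277  ← median
  y=7 (W, w=50) cum 327
  y=10 (P, w=10) cum 337
  y=10 (U, w=50) cum 387
⇒ y* = 5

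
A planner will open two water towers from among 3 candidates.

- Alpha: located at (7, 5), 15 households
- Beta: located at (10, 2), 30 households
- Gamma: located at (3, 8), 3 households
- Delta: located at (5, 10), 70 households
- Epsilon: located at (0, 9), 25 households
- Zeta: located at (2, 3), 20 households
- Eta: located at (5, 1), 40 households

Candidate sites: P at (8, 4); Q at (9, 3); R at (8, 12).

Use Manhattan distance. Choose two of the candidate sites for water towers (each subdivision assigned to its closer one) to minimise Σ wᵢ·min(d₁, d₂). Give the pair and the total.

{Q, R}, total 1152

Evaluate every pair (each demand assigned to the nearer of the two):
  {Q, R}: total = 1152
  {P, R}: total = 1182
  {P, Q}: total = 1452
Best pair: {Q, R} with total 1152.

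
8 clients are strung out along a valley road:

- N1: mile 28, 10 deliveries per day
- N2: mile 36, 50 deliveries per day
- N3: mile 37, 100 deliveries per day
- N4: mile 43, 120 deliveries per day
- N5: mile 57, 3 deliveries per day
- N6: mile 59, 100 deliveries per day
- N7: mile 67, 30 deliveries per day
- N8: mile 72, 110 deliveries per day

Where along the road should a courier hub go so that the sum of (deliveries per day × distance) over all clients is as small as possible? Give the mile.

For a sum of weighted absolute distances on a line, the optimum is the weighted median (not the mean). Total weight W = 523; half-weight = 261.5.
Sort by position and accumulate weight:
  mile 28 (N1, w=10) → cum 10
  mile 36 (N2, w=50) → cum 60
  mile 37 (N3, w=100) → cum 160
  mile 43 (N4, w=120) → cum 280  ≥ 261.5 → median here
  mile 57 (N5, w=3) → cum 283
  mile 59 (N6, w=100) → cum 383
  mile 67 (N7, w=30) → cum 413
  mile 72 (N8, w=110) → cum 523
Optimal location: mile 43.

x = 43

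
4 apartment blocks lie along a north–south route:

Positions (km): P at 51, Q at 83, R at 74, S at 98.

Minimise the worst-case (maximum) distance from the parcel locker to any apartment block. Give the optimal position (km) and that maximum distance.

location 74.5, max distance 23.5

The 1-center on a line is the midpoint of the two extreme points: leftmost at 51, rightmost at 98.
Optimal location = (51 + 98)/2 = 74.5; maximum distance = (98 − 51)/2 = 23.5.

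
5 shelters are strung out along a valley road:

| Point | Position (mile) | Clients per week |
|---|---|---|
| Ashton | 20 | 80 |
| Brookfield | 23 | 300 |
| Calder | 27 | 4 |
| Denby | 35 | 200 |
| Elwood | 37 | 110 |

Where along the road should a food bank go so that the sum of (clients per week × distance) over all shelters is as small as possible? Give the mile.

x = 23

For a sum of weighted absolute distances on a line, the optimum is the weighted median (not the mean). Total weight W = 694; half-weight = 347.
Sort by position and accumulate weight:
  mile 20 (Ashton, w=80) → cum 80
  mile 23 (Brookfield, w=300) → cum 380  ≥ 347 → median here
  mile 27 (Calder, w=4) → cum 384
  mile 35 (Denby, w=200) → cum 584
  mile 37 (Elwood, w=110) → cum 694
Optimal location: mile 23.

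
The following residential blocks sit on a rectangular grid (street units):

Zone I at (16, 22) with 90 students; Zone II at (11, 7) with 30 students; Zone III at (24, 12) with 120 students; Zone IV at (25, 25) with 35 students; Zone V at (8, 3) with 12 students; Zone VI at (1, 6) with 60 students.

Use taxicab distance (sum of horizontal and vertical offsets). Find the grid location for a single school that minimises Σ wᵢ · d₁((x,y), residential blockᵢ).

(16, 12)

Manhattan distance separates: Σwᵢ(|x−xᵢ|+|y−yᵢ|) = Σwᵢ|x−xᵢ| + Σwᵢ|y−yᵢ|, so x and y are optimised independently as 1-D weighted medians.
Total weight W = 347; half = 173.5.
x-coordinate, sorted with cumulative weight:
  x=1 (Zone VI, w=60) cum 60
  x=8 (Zone V, w=12) cum 72
  x=11 (Zone II, w=30) cum 102
  x=16 (Zone I, w=90) cum 192  ← median
  x=24 (Zone III, w=120) cum 312
  x=25 (Zone IV, w=35) cum 347
⇒ x* = 16
y-coordinate, sorted with cumulative weight:
  y=3 (Zone V, w=12) cum 12
  y=6 (Zone VI, w=60) cum 72
  y=7 (Zone II, w=30) cum 102
  y=12 (Zone III, w=120) cum 222  ← median
  y=22 (Zone I, w=90) cum 312
  y=25 (Zone IV, w=35) cum 347
⇒ y* = 12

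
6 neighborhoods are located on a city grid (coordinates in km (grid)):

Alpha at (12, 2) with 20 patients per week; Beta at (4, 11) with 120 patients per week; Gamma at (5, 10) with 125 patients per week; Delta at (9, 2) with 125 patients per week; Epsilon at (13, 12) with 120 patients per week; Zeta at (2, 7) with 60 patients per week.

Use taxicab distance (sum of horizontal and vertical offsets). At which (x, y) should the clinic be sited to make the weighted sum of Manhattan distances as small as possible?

Manhattan distance separates: Σwᵢ(|x−xᵢ|+|y−yᵢ|) = Σwᵢ|x−xᵢ| + Σwᵢ|y−yᵢ|, so x and y are optimised independently as 1-D weighted medians.
Total weight W = 570; half = 285.
x-coordinate, sorted with cumulative weight:
  x=2 (Zeta, w=60) cum 60
  x=4 (Beta, w=120) cum 180
  x=5 (Gamma, w=125) cum 305  ← median
  x=9 (Delta, w=125) cum 430
  x=12 (Alpha, w=20) cum 450
  x=13 (Epsilon, w=120) cum 570
⇒ x* = 5
y-coordinate, sorted with cumulative weight:
  y=2 (Alpha, w=20) cum 20
  y=2 (Delta, w=125) cum 145
  y=7 (Zeta, w=60) cum 205
  y=10 (Gamma, w=125) cum 330  ← median
  y=11 (Beta, w=120) cum 450
  y=12 (Epsilon, w=120) cum 570
⇒ y* = 10

(5, 10)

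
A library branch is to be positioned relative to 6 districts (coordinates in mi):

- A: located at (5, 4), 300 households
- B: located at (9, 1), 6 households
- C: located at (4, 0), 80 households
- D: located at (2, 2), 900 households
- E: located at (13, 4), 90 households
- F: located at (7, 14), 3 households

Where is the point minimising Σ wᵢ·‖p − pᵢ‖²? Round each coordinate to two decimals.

The minimiser of Σwᵢ‖p−pᵢ‖² is the weighted centroid p* = (Σwᵢpᵢ)/(Σwᵢ).
Σwᵢ = 1379.
Σwᵢxᵢ = 300·5 + 6·9 + 80·4 + 900·2 + 90·13 + 3·7 = 4865.
Σwᵢyᵢ = 300·4 + 6·1 + 80·0 + 900·2 + 90·4 + 3·14 = 3408.
x* = 4865/1379 = 3.53, y* = 3408/1379 = 2.47.

(3.53, 2.47)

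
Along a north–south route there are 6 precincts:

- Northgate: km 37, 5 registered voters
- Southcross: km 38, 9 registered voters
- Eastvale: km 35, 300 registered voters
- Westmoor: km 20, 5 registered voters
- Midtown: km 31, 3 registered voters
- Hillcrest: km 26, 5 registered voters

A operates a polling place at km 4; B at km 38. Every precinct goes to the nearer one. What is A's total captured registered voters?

5

The indifferent point is the midpoint (4+38)/2 = 21; precincts left of it (closer to A at 4) go to A, those right go to B.
  Westmoor at 20 (w=5) → A
  Hillcrest at 26 (w=5) → B
  Midtown at 31 (w=3) → B
  Eastvale at 35 (w=300) → B
  Northgate at 37 (w=5) → B
  Southcross at 38 (w=9) → B
A captures 5; B captures 322.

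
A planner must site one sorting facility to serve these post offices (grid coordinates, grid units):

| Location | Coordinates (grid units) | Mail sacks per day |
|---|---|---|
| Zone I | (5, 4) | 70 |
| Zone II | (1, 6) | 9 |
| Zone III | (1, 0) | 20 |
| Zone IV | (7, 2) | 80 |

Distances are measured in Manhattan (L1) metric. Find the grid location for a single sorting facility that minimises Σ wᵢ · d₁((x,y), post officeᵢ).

(5, 2)

Manhattan distance separates: Σwᵢ(|x−xᵢ|+|y−yᵢ|) = Σwᵢ|x−xᵢ| + Σwᵢ|y−yᵢ|, so x and y are optimised independently as 1-D weighted medians.
Total weight W = 179; half = 89.5.
x-coordinate, sorted with cumulative weight:
  x=1 (Zone II, w=9) cum 9
  x=1 (Zone III, w=20) cum 29
  x=5 (Zone I, w=70) cum 99  ← median
  x=7 (Zone IV, w=80) cum 179
⇒ x* = 5
y-coordinate, sorted with cumulative weight:
  y=0 (Zone III, w=20) cum 20
  y=2 (Zone IV, w=80) cum 100  ← median
  y=4 (Zone I, w=70) cum 170
  y=6 (Zone II, w=9) cum 179
⇒ y* = 2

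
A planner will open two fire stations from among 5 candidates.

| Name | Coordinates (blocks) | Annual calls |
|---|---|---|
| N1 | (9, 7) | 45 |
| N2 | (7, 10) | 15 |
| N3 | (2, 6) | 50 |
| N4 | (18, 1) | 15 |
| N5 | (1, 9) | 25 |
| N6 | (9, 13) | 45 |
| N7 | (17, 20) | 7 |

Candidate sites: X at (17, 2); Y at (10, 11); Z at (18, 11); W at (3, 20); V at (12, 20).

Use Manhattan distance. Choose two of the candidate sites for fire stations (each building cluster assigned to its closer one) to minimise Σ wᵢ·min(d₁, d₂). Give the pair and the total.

Evaluate every pair (each demand assigned to the nearer of the two):
  {X, Y}: total = 1487
  {Y, Z}: total = 1565
  {Y, V}: total = 1650
  {Y, W}: total = 1713
  {Z, W}: total = 2555
  {X, W}: total = 2583
  {X, Z}: total = 2785
  {X, V}: total = 2825
  {W, V}: total = 2865
  {Z, V}: total = 2925
Best pair: {X, Y} with total 1487.

{X, Y}, total 1487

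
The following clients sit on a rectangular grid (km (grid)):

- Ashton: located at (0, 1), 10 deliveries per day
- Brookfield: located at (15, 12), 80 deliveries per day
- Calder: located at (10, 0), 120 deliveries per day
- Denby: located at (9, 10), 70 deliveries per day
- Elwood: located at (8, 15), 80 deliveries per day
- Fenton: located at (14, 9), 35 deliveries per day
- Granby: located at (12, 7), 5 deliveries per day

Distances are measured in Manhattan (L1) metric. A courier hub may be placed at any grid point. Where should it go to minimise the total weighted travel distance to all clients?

(10, 10)

Manhattan distance separates: Σwᵢ(|x−xᵢ|+|y−yᵢ|) = Σwᵢ|x−xᵢ| + Σwᵢ|y−yᵢ|, so x and y are optimised independently as 1-D weighted medians.
Total weight W = 400; half = 200.
x-coordinate, sorted with cumulative weight:
  x=0 (Ashton, w=10) cum 10
  x=8 (Elwood, w=80) cum 90
  x=9 (Denby, w=70) cum 160
  x=10 (Calder, w=120) cum 280  ← median
  x=12 (Granby, w=5) cum 285
  x=14 (Fenton, w=35) cum 320
  x=15 (Brookfield, w=80) cum 400
⇒ x* = 10
y-coordinate, sorted with cumulative weight:
  y=0 (Calder, w=120) cum 120
  y=1 (Ashton, w=10) cum 130
  y=7 (Granby, w=5) cum 135
  y=9 (Fenton, w=35) cum 170
  y=10 (Denby, w=70) cum 240  ← median
  y=12 (Brookfield, w=80) cum 320
  y=15 (Elwood, w=80) cum 400
⇒ y* = 10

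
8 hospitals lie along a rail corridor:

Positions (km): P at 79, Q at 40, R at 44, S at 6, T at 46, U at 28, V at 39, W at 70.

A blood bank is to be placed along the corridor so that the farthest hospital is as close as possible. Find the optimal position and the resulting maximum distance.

The 1-center on a line is the midpoint of the two extreme points: leftmost at 6, rightmost at 79.
Optimal location = (6 + 79)/2 = 42.5; maximum distance = (79 − 6)/2 = 36.5.

location 42.5, max distance 36.5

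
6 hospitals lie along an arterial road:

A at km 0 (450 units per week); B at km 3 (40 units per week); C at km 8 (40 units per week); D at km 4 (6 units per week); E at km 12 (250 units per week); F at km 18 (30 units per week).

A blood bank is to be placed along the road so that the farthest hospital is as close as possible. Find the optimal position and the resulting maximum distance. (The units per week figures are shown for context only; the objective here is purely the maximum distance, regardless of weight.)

The 1-center on a line is the midpoint of the two extreme points: leftmost at 0, rightmost at 18.
Optimal location = (0 + 18)/2 = 9; maximum distance = (18 − 0)/2 = 9.

location 9, max distance 9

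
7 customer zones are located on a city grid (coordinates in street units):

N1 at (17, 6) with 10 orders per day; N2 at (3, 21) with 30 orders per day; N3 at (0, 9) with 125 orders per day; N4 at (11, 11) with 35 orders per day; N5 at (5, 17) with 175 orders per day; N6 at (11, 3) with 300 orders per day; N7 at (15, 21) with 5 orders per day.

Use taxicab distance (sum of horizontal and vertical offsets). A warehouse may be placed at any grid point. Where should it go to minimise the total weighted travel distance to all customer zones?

Manhattan distance separates: Σwᵢ(|x−xᵢ|+|y−yᵢ|) = Σwᵢ|x−xᵢ| + Σwᵢ|y−yᵢ|, so x and y are optimised independently as 1-D weighted medians.
Total weight W = 680; half = 340.
x-coordinate, sorted with cumulative weight:
  x=0 (N3, w=125) cum 125
  x=3 (N2, w=30) cum 155
  x=5 (N5, w=175) cum 330
  x=11 (N4, w=35) cum 365  ← median
  x=11 (N6, w=300) cum 665
  x=15 (N7, w=5) cum 670
  x=17 (N1, w=10) cum 680
⇒ x* = 11
y-coordinate, sorted with cumulative weight:
  y=3 (N6, w=300) cum 300
  y=6 (N1, w=10) cum 310
  y=9 (N3, w=125) cum 435  ← median
  y=11 (N4, w=35) cum 470
  y=17 (N5, w=175) cum 645
  y=21 (N2, w=30) cum 675
  y=21 (N7, w=5) cum 680
⇒ y* = 9

(11, 9)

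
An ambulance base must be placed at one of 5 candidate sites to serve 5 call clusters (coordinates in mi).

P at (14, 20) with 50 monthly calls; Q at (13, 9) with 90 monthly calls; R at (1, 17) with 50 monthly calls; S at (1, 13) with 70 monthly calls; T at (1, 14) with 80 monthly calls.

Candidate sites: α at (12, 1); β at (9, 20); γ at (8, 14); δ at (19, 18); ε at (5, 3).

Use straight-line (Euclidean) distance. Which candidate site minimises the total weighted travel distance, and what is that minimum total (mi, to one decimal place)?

Total weighted distance at each candidate:
  α (12, 1): total = 5153.5
  β (9, 20): total = 3274.7
  γ (8, 14): total = 2496.4
  δ (19, 18): total = 4927.0
  ε (5, 3): total = 4280.1
Minimum is at γ with total 2496.4 mi.

γ, total 2496.4 mi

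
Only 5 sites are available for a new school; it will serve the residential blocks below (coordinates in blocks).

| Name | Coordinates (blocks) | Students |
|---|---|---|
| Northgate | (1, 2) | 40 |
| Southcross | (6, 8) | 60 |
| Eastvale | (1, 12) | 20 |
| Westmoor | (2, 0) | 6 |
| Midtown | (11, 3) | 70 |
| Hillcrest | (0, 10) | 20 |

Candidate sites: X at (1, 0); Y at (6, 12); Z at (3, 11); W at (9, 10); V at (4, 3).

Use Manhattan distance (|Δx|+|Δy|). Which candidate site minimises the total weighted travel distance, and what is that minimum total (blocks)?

V, total 1560 blocks

Total weighted distance at each candidate:
  X (1, 0): total = 2236
  Y (6, 12): total = 2176
  Z (3, 11): total = 2132
  W (9, 10): total = 2052
  V (4, 3): total = 1560
Minimum is at V with total 1560 blocks.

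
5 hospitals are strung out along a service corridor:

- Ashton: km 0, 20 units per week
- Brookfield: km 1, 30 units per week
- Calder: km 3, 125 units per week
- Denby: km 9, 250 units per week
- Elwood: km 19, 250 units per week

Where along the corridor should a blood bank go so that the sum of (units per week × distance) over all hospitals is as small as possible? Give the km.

x = 9

For a sum of weighted absolute distances on a line, the optimum is the weighted median (not the mean). Total weight W = 675; half-weight = 337.5.
Sort by position and accumulate weight:
  km 0 (Ashton, w=20) → cum 20
  km 1 (Brookfield, w=30) → cum 50
  km 3 (Calder, w=125) → cum 175
  km 9 (Denby, w=250) → cum 425  ≥ 337.5 → median here
  km 19 (Elwood, w=250) → cum 675
Optimal location: km 9.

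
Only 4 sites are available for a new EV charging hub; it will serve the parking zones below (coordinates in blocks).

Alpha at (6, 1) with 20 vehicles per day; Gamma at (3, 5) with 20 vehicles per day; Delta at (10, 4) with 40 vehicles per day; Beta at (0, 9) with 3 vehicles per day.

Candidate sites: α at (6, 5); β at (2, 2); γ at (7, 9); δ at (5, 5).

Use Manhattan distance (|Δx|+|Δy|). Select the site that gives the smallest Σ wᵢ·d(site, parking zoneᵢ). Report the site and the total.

Total weighted distance at each candidate:
  α (6, 5): total = 370
  β (2, 2): total = 607
  γ (7, 9): total = 681
  δ (5, 5): total = 407
Minimum is at α with total 370 blocks.

α, total 370 blocks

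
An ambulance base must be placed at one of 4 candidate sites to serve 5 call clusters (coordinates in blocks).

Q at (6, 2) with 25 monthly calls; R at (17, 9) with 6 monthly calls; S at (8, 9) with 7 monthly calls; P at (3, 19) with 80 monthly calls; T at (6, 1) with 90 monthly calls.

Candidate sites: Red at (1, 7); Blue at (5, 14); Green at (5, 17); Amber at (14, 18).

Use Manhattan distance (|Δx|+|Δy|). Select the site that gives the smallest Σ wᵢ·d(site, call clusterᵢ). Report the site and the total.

Total weighted distance at each candidate:
  Red (1, 7): total = 2531
  Blue (5, 14): total = 2303
  Green (5, 17): total = 2447
  Amber (14, 18): total = 3987
Minimum is at Blue with total 2303 blocks.

Blue, total 2303 blocks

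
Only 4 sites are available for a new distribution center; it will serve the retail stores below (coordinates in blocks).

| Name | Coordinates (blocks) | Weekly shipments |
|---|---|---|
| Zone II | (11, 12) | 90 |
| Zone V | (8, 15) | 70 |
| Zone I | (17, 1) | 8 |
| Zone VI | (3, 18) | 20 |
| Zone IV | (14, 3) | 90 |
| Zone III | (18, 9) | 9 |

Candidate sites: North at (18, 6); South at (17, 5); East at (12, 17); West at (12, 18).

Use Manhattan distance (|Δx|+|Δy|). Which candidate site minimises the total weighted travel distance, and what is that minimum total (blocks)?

East, total 2894 blocks

Total weighted distance at each candidate:
  North (18, 6): total = 3745
  South (17, 5): total = 3567
  East (12, 17): total = 2894
  West (12, 18): total = 3141
Minimum is at East with total 2894 blocks.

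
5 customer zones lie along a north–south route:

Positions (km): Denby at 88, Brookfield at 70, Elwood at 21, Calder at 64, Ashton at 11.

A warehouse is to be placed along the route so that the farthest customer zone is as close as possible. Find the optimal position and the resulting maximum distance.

The 1-center on a line is the midpoint of the two extreme points: leftmost at 11, rightmost at 88.
Optimal location = (11 + 88)/2 = 49.5; maximum distance = (88 − 11)/2 = 38.5.

location 49.5, max distance 38.5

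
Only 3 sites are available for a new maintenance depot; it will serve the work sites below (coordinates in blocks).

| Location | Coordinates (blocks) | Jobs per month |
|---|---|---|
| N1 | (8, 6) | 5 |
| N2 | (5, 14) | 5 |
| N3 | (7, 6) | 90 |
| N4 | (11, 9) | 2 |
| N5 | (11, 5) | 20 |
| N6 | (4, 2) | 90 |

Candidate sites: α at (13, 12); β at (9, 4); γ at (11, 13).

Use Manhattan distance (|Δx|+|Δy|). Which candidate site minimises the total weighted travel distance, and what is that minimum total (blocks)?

β, total 1149 blocks

Total weighted distance at each candidate:
  α (13, 12): total = 3085
  β (9, 4): total = 1149
  γ (11, 13): total = 2863
Minimum is at β with total 1149 blocks.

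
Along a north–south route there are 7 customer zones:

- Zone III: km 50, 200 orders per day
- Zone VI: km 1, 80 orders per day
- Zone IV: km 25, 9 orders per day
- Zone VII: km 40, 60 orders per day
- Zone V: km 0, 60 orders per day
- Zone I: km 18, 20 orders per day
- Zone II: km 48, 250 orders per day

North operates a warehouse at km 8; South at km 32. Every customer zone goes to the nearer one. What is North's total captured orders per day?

160

The indifferent point is the midpoint (8+32)/2 = 20; customer zones left of it (closer to North at 8) go to North, those right go to South.
  Zone V at 0 (w=60) → North
  Zone VI at 1 (w=80) → North
  Zone I at 18 (w=20) → North
  Zone IV at 25 (w=9) → South
  Zone VII at 40 (w=60) → South
  Zone II at 48 (w=250) → South
  Zone III at 50 (w=200) → South
North captures 160; South captures 519.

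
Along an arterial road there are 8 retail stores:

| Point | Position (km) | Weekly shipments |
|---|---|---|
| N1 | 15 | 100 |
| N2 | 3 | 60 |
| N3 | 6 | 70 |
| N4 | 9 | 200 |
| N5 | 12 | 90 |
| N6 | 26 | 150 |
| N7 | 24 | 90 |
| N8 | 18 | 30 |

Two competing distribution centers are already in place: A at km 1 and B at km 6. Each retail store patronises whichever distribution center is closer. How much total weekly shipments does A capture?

60

The indifferent point is the midpoint (1+6)/2 = 3.5; retail stores left of it (closer to A at 1) go to A, those right go to B.
  N2 at 3 (w=60) → A
  N3 at 6 (w=70) → B
  N4 at 9 (w=200) → B
  N5 at 12 (w=90) → B
  N1 at 15 (w=100) → B
  N8 at 18 (w=30) → B
  N7 at 24 (w=90) → B
  N6 at 26 (w=150) → B
A captures 60; B captures 730.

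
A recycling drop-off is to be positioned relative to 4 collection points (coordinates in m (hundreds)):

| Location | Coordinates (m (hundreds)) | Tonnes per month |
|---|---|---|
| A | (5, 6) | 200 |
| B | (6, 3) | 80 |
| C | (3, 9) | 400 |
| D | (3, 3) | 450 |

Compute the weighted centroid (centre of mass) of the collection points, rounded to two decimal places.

The minimiser of Σwᵢ‖p−pᵢ‖² is the weighted centroid p* = (Σwᵢpᵢ)/(Σwᵢ).
Σwᵢ = 1130.
Σwᵢxᵢ = 200·5 + 80·6 + 400·3 + 450·3 = 4030.
Σwᵢyᵢ = 200·6 + 80·3 + 400·9 + 450·3 = 6390.
x* = 4030/1130 = 3.57, y* = 6390/1130 = 5.65.

(3.57, 5.65)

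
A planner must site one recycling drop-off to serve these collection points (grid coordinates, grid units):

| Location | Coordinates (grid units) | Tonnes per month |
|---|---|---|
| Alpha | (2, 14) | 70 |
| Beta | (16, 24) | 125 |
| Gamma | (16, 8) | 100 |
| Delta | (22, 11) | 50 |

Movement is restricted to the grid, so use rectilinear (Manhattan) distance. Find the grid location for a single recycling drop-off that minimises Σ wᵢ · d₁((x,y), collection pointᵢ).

Manhattan distance separates: Σwᵢ(|x−xᵢ|+|y−yᵢ|) = Σwᵢ|x−xᵢ| + Σwᵢ|y−yᵢ|, so x and y are optimised independently as 1-D weighted medians.
Total weight W = 345; half = 172.5.
x-coordinate, sorted with cumulative weight:
  x=2 (Alpha, w=70) cum 70
  x=16 (Beta, w=125) cum 195  ← median
  x=16 (Gamma, w=100) cum 295
  x=22 (Delta, w=50) cum 345
⇒ x* = 16
y-coordinate, sorted with cumulative weight:
  y=8 (Gamma, w=100) cum 100
  y=11 (Delta, w=50) cum 150
  y=14 (Alpha, w=70) cum 220  ← median
  y=24 (Beta, w=125) cum 345
⇒ y* = 14

(16, 14)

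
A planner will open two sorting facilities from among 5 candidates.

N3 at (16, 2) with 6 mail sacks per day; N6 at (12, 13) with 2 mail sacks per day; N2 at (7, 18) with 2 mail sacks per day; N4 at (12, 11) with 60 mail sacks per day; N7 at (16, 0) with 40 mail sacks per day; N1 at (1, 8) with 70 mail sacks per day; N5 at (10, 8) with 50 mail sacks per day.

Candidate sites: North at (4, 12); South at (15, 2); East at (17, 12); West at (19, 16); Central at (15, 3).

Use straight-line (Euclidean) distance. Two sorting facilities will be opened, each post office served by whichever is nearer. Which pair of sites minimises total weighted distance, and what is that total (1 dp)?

{North, South}, total 1319.3

Evaluate every pair (each demand assigned to the nearer of the two):
  {North, South}: total = 1319.3
  {North, Central}: total = 1351.8
  {North, East}: total = 1582.1
  {East, Central}: total = 1868.6
  {South, East}: total = 1891.6
  {North, West}: total = 1960.0
  {South, Central}: total = 2057.1
  {West, Central}: total = 2081.4
  {South, West}: total = 2107.9
  {East, West}: total = 2439.0
Best pair: {North, South} with total 1319.3.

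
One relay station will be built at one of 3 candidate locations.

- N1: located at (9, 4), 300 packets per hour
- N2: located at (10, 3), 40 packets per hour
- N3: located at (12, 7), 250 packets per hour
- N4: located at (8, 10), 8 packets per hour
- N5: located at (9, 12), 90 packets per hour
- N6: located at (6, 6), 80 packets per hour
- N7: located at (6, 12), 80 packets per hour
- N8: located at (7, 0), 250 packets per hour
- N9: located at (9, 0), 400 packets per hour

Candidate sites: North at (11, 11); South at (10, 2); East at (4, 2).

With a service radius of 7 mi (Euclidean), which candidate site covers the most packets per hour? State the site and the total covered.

Coverage radius r = 7 mi; a point is covered iff (Δx)²+(Δy)² ≤ 7² = 49.
  North (11, 11): covers {N3, N4, N5, N7} → 428
  South (10, 2): covers {N1, N2, N3, N6, N8, N9} → 1320
  East (4, 2): covers {N1, N2, N6, N8, N9} → 1070
Maximum coverage at South: 1320 packets per hour.

South, covering 1320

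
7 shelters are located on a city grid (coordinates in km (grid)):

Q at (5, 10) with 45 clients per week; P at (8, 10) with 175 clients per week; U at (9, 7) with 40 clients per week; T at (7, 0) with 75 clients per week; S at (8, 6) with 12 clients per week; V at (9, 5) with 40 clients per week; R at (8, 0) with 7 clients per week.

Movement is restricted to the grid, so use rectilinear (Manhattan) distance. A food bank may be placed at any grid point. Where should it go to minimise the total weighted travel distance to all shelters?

Manhattan distance separates: Σwᵢ(|x−xᵢ|+|y−yᵢ|) = Σwᵢ|x−xᵢ| + Σwᵢ|y−yᵢ|, so x and y are optimised independently as 1-D weighted medians.
Total weight W = 394; half = 197.
x-coordinate, sorted with cumulative weight:
  x=5 (Q, w=45) cum 45
  x=7 (T, w=75) cum 120
  x=8 (P, w=175) cum 295  ← median
  x=8 (S, w=12) cum 307
  x=8 (R, w=7) cum 314
  x=9 (U, w=40) cum 354
  x=9 (V, w=40) cum 394
⇒ x* = 8
y-coordinate, sorted with cumulative weight:
  y=0 (T, w=75) cum 75
  y=0 (R, w=7) cum 82
  y=5 (V, w=40) cum 122
  y=6 (S, w=12) cum 134
  y=7 (U, w=40) cum 174
  y=10 (Q, w=45) cum 219  ← median
  y=10 (P, w=175) cum 394
⇒ y* = 10

(8, 10)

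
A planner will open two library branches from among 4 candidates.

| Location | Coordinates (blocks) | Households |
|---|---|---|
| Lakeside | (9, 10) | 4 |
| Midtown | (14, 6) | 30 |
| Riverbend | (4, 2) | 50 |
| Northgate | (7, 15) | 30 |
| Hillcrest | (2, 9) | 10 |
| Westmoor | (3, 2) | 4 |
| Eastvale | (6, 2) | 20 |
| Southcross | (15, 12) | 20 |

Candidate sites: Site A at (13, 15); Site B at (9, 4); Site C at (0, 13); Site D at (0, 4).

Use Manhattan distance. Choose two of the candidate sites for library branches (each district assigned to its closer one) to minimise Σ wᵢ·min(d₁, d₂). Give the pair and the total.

Evaluate every pair (each demand assigned to the nearer of the two):
  {Site A, Site B}: total = 1116
  {Site A, Site D}: total = 1166
  {Site B, Site C}: total = 1326
  {Site B, Site D}: total = 1394
  {Site C, Site D}: total = 1658
  {Site A, Site C}: total = 1822
Best pair: {Site A, Site B} with total 1116.

{Site A, Site B}, total 1116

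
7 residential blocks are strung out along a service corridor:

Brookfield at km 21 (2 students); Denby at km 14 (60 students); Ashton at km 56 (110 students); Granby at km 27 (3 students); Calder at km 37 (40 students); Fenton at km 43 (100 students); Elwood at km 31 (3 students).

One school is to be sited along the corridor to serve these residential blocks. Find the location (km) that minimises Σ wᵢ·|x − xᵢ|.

For a sum of weighted absolute distances on a line, the optimum is the weighted median (not the mean). Total weight W = 318; half-weight = 159.
Sort by position and accumulate weight:
  km 14 (Denby, w=60) → cum 60
  km 21 (Brookfield, w=2) → cum 62
  km 27 (Granby, w=3) → cum 65
  km 31 (Elwood, w=3) → cum 68
  km 37 (Calder, w=40) → cum 108
  km 43 (Fenton, w=100) → cum 208  ≥ 159 → median here
  km 56 (Ashton, w=110) → cum 318
Optimal location: km 43.

x = 43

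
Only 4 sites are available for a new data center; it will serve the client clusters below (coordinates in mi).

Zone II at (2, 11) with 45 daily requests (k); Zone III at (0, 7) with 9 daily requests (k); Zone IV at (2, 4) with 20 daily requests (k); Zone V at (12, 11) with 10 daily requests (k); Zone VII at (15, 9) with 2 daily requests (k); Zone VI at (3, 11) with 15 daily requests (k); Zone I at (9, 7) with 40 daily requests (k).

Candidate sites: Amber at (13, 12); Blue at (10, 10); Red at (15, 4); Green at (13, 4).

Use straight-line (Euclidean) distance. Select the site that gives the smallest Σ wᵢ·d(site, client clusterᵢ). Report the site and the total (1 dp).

Total weighted distance at each candidate:
  Amber (13, 12): total = 1322.7
  Blue (10, 10): total = 921.9
  Red (15, 4): total = 1625.0
  Green (13, 4): total = 1391.4
Minimum is at Blue with total 921.9 mi.

Blue, total 921.9 mi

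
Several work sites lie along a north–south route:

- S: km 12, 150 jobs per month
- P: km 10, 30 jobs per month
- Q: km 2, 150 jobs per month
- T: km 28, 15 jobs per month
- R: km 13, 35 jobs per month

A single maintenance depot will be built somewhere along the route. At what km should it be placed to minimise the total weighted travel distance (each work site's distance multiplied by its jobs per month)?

x = 12

For a sum of weighted absolute distances on a line, the optimum is the weighted median (not the mean). Total weight W = 380; half-weight = 190.
Sort by position and accumulate weight:
  km 2 (Q, w=150) → cum 150
  km 10 (P, w=30) → cum 180
  km 12 (S, w=150) → cum 330  ≥ 190 → median here
  km 13 (R, w=35) → cum 365
  km 28 (T, w=15) → cum 380
Optimal location: km 12.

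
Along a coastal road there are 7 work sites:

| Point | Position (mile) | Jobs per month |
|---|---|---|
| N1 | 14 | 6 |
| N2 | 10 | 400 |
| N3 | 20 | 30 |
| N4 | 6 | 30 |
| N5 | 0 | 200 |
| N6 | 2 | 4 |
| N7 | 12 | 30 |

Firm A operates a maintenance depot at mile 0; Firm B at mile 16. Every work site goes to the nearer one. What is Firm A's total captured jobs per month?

234

The indifferent point is the midpoint (0+16)/2 = 8; work sites left of it (closer to Firm A at 0) go to Firm A, those right go to Firm B.
  N5 at 0 (w=200) → Firm A
  N6 at 2 (w=4) → Firm A
  N4 at 6 (w=30) → Firm A
  N2 at 10 (w=400) → Firm B
  N7 at 12 (w=30) → Firm B
  N1 at 14 (w=6) → Firm B
  N3 at 20 (w=30) → Firm B
Firm A captures 234; Firm B captures 466.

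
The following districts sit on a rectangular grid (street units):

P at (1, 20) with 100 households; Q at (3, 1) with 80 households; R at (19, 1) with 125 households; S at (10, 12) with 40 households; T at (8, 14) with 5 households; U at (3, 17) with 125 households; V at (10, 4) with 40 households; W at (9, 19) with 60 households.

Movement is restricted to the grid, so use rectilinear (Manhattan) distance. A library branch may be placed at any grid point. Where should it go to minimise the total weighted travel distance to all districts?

Manhattan distance separates: Σwᵢ(|x−xᵢ|+|y−yᵢ|) = Σwᵢ|x−xᵢ| + Σwᵢ|y−yᵢ|, so x and y are optimised independently as 1-D weighted medians.
Total weight W = 575; half = 287.5.
x-coordinate, sorted with cumulative weight:
  x=1 (P, w=100) cum 100
  x=3 (Q, w=80) cum 180
  x=3 (U, w=125) cum 305  ← median
  x=8 (T, w=5) cum 310
  x=9 (W, w=60) cum 370
  x=10 (S, w=40) cum 410
  x=10 (V, w=40) cum 450
  x=19 (R, w=125) cum 575
⇒ x* = 3
y-coordinate, sorted with cumulative weight:
  y=1 (Q, w=80) cum 80
  y=1 (R, w=125) cum 205
  y=4 (V, w=40) cum 245
  y=12 (S, w=40) cum 285
  y=14 (T, w=5) cum 290  ← median
  y=17 (U, w=125) cum 415
  y=19 (W, w=60) cum 475
  y=20 (P, w=100) cum 575
⇒ y* = 14

(3, 14)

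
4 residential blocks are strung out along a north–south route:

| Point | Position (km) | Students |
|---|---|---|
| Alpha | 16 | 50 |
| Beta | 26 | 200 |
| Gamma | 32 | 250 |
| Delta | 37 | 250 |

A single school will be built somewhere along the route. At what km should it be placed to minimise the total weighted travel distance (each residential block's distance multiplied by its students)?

x = 32

For a sum of weighted absolute distances on a line, the optimum is the weighted median (not the mean). Total weight W = 750; half-weight = 375.
Sort by position and accumulate weight:
  km 16 (Alpha, w=50) → cum 50
  km 26 (Beta, w=200) → cum 250
  km 32 (Gamma, w=250) → cum 500  ≥ 375 → median here
  km 37 (Delta, w=250) → cum 750
Optimal location: km 32.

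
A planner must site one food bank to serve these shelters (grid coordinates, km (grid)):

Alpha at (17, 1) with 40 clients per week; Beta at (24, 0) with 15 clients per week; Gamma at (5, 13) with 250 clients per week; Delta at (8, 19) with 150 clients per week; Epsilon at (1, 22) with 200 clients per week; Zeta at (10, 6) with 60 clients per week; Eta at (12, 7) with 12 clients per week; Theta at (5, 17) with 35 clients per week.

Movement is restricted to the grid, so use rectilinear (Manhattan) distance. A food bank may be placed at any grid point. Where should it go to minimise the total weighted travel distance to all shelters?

(5, 17)

Manhattan distance separates: Σwᵢ(|x−xᵢ|+|y−yᵢ|) = Σwᵢ|x−xᵢ| + Σwᵢ|y−yᵢ|, so x and y are optimised independently as 1-D weighted medians.
Total weight W = 762; half = 381.
x-coordinate, sorted with cumulative weight:
  x=1 (Epsilon, w=200) cum 200
  x=5 (Gamma, w=250) cum 450  ← median
  x=5 (Theta, w=35) cum 485
  x=8 (Delta, w=150) cum 635
  x=10 (Zeta, w=60) cum 695
  x=12 (Eta, w=12) cum 707
  x=17 (Alpha, w=40) cum 747
  x=24 (Beta, w=15) cum 762
⇒ x* = 5
y-coordinate, sorted with cumulative weight:
  y=0 (Beta, w=15) cum 15
  y=1 (Alpha, w=40) cum 55
  y=6 (Zeta, w=60) cum 115
  y=7 (Eta, w=12) cum 127
  y=13 (Gamma, w=250) cum 377
  y=17 (Theta, w=35) cum 412  ← median
  y=19 (Delta, w=150) cum 562
  y=22 (Epsilon, w=200) cum 762
⇒ y* = 17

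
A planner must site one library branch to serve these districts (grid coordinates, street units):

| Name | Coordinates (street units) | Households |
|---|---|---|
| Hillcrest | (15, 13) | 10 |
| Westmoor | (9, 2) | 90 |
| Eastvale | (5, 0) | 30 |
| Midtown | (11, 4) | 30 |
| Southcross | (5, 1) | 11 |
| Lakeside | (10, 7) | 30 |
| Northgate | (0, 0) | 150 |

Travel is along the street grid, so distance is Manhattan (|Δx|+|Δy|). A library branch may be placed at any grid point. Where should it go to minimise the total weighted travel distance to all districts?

(5, 0)

Manhattan distance separates: Σwᵢ(|x−xᵢ|+|y−yᵢ|) = Σwᵢ|x−xᵢ| + Σwᵢ|y−yᵢ|, so x and y are optimised independently as 1-D weighted medians.
Total weight W = 351; half = 175.5.
x-coordinate, sorted with cumulative weight:
  x=0 (Northgate, w=150) cum 150
  x=5 (Eastvale, w=30) cum 180  ← median
  x=5 (Southcross, w=11) cum 191
  x=9 (Westmoor, w=90) cum 281
  x=10 (Lakeside, w=30) cum 311
  x=11 (Midtown, w=30) cum 341
  x=15 (Hillcrest, w=10) cum 351
⇒ x* = 5
y-coordinate, sorted with cumulative weight:
  y=0 (Eastvale, w=30) cum 30
  y=0 (Northgate, w=150) cum 180  ← median
  y=1 (Southcross, w=11) cum 191
  y=2 (Westmoor, w=90) cum 281
  y=4 (Midtown, w=30) cum 311
  y=7 (Lakeside, w=30) cum 341
  y=13 (Hillcrest, w=10) cum 351
⇒ y* = 0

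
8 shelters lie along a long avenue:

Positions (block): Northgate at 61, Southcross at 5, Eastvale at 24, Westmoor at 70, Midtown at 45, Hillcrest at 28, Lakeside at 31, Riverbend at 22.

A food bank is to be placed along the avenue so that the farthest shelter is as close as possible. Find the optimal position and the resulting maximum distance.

The 1-center on a line is the midpoint of the two extreme points: leftmost at 5, rightmost at 70.
Optimal location = (5 + 70)/2 = 37.5; maximum distance = (70 − 5)/2 = 32.5.

location 37.5, max distance 32.5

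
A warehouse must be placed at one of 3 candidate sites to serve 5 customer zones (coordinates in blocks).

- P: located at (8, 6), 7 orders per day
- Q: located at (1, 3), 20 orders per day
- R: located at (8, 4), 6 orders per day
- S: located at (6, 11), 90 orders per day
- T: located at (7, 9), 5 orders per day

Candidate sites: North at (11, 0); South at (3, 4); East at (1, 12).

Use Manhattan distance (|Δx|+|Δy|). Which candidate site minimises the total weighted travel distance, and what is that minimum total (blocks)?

Total weighted distance at each candidate:
  North (11, 0): total = 1870
  South (3, 4): total = 1084
  East (1, 12): total = 946
Minimum is at East with total 946 blocks.

East, total 946 blocks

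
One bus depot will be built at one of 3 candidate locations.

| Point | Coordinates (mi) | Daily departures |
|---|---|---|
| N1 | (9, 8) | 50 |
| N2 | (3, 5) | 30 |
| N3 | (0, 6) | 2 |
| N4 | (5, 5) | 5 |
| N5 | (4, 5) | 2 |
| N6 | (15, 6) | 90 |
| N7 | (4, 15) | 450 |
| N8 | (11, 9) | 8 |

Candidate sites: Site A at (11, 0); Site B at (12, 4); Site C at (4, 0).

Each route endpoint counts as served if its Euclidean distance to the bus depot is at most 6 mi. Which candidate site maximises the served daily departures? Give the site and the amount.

Site B, covering 148

Coverage radius r = 6 mi; a point is covered iff (Δx)²+(Δy)² ≤ 6² = 36.
  Site A (11, 0): covers {none} → 0
  Site B (12, 4): covers {N1, N6, N8} → 148
  Site C (4, 0): covers {N2, N4, N5} → 37
Maximum coverage at Site B: 148 daily departures.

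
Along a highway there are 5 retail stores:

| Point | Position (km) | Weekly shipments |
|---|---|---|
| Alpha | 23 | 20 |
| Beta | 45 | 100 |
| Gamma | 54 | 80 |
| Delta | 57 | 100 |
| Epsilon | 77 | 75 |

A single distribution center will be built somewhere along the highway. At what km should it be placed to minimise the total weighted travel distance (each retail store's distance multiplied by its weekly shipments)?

For a sum of weighted absolute distances on a line, the optimum is the weighted median (not the mean). Total weight W = 375; half-weight = 187.5.
Sort by position and accumulate weight:
  km 23 (Alpha, w=20) → cum 20
  km 45 (Beta, w=100) → cum 120
  km 54 (Gamma, w=80) → cum 200  ≥ 187.5 → median here
  km 57 (Delta, w=100) → cum 300
  km 77 (Epsilon, w=75) → cum 375
Optimal location: km 54.

x = 54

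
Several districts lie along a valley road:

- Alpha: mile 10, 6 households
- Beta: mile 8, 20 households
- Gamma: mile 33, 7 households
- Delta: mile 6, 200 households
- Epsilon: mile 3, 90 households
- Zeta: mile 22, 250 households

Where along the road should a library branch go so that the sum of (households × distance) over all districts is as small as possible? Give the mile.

For a sum of weighted absolute distances on a line, the optimum is the weighted median (not the mean). Total weight W = 573; half-weight = 286.5.
Sort by position and accumulate weight:
  mile 3 (Epsilon, w=90) → cum 90
  mile 6 (Delta, w=200) → cum 290  ≥ 286.5 → median here
  mile 8 (Beta, w=20) → cum 310
  mile 10 (Alpha, w=6) → cum 316
  mile 22 (Zeta, w=250) → cum 566
  mile 33 (Gamma, w=7) → cum 573
Optimal location: mile 6.

x = 6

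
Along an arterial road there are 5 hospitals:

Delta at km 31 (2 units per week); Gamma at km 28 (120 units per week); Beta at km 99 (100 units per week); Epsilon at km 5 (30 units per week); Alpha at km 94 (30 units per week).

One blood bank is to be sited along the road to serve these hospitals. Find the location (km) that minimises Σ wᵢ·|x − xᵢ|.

For a sum of weighted absolute distances on a line, the optimum is the weighted median (not the mean). Total weight W = 282; half-weight = 141.
Sort by position and accumulate weight:
  km 5 (Epsilon, w=30) → cum 30
  km 28 (Gamma, w=120) → cum 150  ≥ 141 → median here
  km 31 (Delta, w=2) → cum 152
  km 94 (Alpha, w=30) → cum 182
  km 99 (Beta, w=100) → cum 282
Optimal location: km 28.

x = 28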